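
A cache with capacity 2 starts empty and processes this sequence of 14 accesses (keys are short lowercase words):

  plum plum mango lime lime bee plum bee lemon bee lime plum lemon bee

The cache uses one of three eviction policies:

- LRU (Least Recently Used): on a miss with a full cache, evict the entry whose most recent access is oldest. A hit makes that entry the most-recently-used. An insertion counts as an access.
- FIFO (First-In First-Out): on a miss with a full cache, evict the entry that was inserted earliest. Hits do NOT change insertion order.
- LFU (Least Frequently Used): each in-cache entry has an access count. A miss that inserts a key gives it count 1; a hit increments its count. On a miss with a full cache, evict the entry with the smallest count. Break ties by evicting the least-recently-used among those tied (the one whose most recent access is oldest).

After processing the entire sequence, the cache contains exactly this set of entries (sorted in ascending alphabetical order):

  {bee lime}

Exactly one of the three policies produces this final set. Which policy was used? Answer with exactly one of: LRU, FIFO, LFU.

Answer: LFU

Derivation:
Simulating under each policy and comparing final sets:
  LRU: final set = {bee lemon} -> differs
  FIFO: final set = {bee lemon} -> differs
  LFU: final set = {bee lime} -> MATCHES target
Only LFU produces the target set.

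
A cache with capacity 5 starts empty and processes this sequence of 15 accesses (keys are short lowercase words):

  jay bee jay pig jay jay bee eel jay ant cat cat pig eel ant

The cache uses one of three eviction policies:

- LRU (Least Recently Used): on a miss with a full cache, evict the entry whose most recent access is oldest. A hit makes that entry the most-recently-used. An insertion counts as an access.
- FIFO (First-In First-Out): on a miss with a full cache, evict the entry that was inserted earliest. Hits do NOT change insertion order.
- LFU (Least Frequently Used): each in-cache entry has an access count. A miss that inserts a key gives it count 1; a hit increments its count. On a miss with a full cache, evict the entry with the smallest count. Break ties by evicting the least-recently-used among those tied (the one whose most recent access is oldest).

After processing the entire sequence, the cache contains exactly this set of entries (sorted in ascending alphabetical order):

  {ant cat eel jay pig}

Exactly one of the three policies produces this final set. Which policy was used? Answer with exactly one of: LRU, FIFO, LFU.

Answer: LRU

Derivation:
Simulating under each policy and comparing final sets:
  LRU: final set = {ant cat eel jay pig} -> MATCHES target
  FIFO: final set = {ant bee cat eel pig} -> differs
  LFU: final set = {ant bee cat eel jay} -> differs
Only LRU produces the target set.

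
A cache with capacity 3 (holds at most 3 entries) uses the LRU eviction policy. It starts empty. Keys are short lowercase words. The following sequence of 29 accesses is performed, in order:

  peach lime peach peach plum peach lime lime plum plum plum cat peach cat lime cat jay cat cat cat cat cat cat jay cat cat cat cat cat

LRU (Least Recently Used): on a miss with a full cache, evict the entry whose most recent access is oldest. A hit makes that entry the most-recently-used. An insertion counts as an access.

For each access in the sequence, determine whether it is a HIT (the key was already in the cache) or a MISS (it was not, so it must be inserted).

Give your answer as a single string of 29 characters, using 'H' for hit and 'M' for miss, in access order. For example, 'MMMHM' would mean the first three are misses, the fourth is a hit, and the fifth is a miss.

Answer: MMHHMHHHHHHMMHMHMHHHHHHHHHHHH

Derivation:
LRU simulation (capacity=3):
  1. access peach: MISS. Cache (LRU->MRU): [peach]
  2. access lime: MISS. Cache (LRU->MRU): [peach lime]
  3. access peach: HIT. Cache (LRU->MRU): [lime peach]
  4. access peach: HIT. Cache (LRU->MRU): [lime peach]
  5. access plum: MISS. Cache (LRU->MRU): [lime peach plum]
  6. access peach: HIT. Cache (LRU->MRU): [lime plum peach]
  7. access lime: HIT. Cache (LRU->MRU): [plum peach lime]
  8. access lime: HIT. Cache (LRU->MRU): [plum peach lime]
  9. access plum: HIT. Cache (LRU->MRU): [peach lime plum]
  10. access plum: HIT. Cache (LRU->MRU): [peach lime plum]
  11. access plum: HIT. Cache (LRU->MRU): [peach lime plum]
  12. access cat: MISS, evict peach. Cache (LRU->MRU): [lime plum cat]
  13. access peach: MISS, evict lime. Cache (LRU->MRU): [plum cat peach]
  14. access cat: HIT. Cache (LRU->MRU): [plum peach cat]
  15. access lime: MISS, evict plum. Cache (LRU->MRU): [peach cat lime]
  16. access cat: HIT. Cache (LRU->MRU): [peach lime cat]
  17. access jay: MISS, evict peach. Cache (LRU->MRU): [lime cat jay]
  18. access cat: HIT. Cache (LRU->MRU): [lime jay cat]
  19. access cat: HIT. Cache (LRU->MRU): [lime jay cat]
  20. access cat: HIT. Cache (LRU->MRU): [lime jay cat]
  21. access cat: HIT. Cache (LRU->MRU): [lime jay cat]
  22. access cat: HIT. Cache (LRU->MRU): [lime jay cat]
  23. access cat: HIT. Cache (LRU->MRU): [lime jay cat]
  24. access jay: HIT. Cache (LRU->MRU): [lime cat jay]
  25. access cat: HIT. Cache (LRU->MRU): [lime jay cat]
  26. access cat: HIT. Cache (LRU->MRU): [lime jay cat]
  27. access cat: HIT. Cache (LRU->MRU): [lime jay cat]
  28. access cat: HIT. Cache (LRU->MRU): [lime jay cat]
  29. access cat: HIT. Cache (LRU->MRU): [lime jay cat]
Total: 22 hits, 7 misses, 4 evictions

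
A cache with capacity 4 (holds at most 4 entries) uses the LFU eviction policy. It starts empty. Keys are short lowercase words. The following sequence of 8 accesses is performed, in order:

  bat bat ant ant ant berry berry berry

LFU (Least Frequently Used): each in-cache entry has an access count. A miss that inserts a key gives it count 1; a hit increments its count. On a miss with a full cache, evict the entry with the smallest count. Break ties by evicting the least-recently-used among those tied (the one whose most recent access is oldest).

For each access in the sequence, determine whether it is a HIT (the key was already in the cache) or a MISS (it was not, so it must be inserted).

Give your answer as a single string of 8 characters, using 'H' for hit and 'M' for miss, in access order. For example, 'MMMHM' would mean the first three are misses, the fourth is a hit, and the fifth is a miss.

Answer: MHMHHMHH

Derivation:
LFU simulation (capacity=4):
  1. access bat: MISS. Cache: [bat(c=1)]
  2. access bat: HIT, count now 2. Cache: [bat(c=2)]
  3. access ant: MISS. Cache: [ant(c=1) bat(c=2)]
  4. access ant: HIT, count now 2. Cache: [bat(c=2) ant(c=2)]
  5. access ant: HIT, count now 3. Cache: [bat(c=2) ant(c=3)]
  6. access berry: MISS. Cache: [berry(c=1) bat(c=2) ant(c=3)]
  7. access berry: HIT, count now 2. Cache: [bat(c=2) berry(c=2) ant(c=3)]
  8. access berry: HIT, count now 3. Cache: [bat(c=2) ant(c=3) berry(c=3)]
Total: 5 hits, 3 misses, 0 evictions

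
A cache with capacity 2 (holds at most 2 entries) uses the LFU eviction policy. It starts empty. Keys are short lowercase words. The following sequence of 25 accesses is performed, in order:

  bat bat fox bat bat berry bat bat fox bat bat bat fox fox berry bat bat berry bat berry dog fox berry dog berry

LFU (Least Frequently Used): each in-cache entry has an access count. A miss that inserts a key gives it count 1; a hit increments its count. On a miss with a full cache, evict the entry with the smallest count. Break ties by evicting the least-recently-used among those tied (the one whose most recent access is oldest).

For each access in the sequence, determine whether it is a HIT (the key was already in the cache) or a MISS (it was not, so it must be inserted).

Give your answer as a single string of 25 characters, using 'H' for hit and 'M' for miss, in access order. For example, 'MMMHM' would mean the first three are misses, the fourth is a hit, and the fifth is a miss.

LFU simulation (capacity=2):
  1. access bat: MISS. Cache: [bat(c=1)]
  2. access bat: HIT, count now 2. Cache: [bat(c=2)]
  3. access fox: MISS. Cache: [fox(c=1) bat(c=2)]
  4. access bat: HIT, count now 3. Cache: [fox(c=1) bat(c=3)]
  5. access bat: HIT, count now 4. Cache: [fox(c=1) bat(c=4)]
  6. access berry: MISS, evict fox(c=1). Cache: [berry(c=1) bat(c=4)]
  7. access bat: HIT, count now 5. Cache: [berry(c=1) bat(c=5)]
  8. access bat: HIT, count now 6. Cache: [berry(c=1) bat(c=6)]
  9. access fox: MISS, evict berry(c=1). Cache: [fox(c=1) bat(c=6)]
  10. access bat: HIT, count now 7. Cache: [fox(c=1) bat(c=7)]
  11. access bat: HIT, count now 8. Cache: [fox(c=1) bat(c=8)]
  12. access bat: HIT, count now 9. Cache: [fox(c=1) bat(c=9)]
  13. access fox: HIT, count now 2. Cache: [fox(c=2) bat(c=9)]
  14. access fox: HIT, count now 3. Cache: [fox(c=3) bat(c=9)]
  15. access berry: MISS, evict fox(c=3). Cache: [berry(c=1) bat(c=9)]
  16. access bat: HIT, count now 10. Cache: [berry(c=1) bat(c=10)]
  17. access bat: HIT, count now 11. Cache: [berry(c=1) bat(c=11)]
  18. access berry: HIT, count now 2. Cache: [berry(c=2) bat(c=11)]
  19. access bat: HIT, count now 12. Cache: [berry(c=2) bat(c=12)]
  20. access berry: HIT, count now 3. Cache: [berry(c=3) bat(c=12)]
  21. access dog: MISS, evict berry(c=3). Cache: [dog(c=1) bat(c=12)]
  22. access fox: MISS, evict dog(c=1). Cache: [fox(c=1) bat(c=12)]
  23. access berry: MISS, evict fox(c=1). Cache: [berry(c=1) bat(c=12)]
  24. access dog: MISS, evict berry(c=1). Cache: [dog(c=1) bat(c=12)]
  25. access berry: MISS, evict dog(c=1). Cache: [berry(c=1) bat(c=12)]
Total: 15 hits, 10 misses, 8 evictions

Answer: MHMHHMHHMHHHHHMHHHHHMMMMM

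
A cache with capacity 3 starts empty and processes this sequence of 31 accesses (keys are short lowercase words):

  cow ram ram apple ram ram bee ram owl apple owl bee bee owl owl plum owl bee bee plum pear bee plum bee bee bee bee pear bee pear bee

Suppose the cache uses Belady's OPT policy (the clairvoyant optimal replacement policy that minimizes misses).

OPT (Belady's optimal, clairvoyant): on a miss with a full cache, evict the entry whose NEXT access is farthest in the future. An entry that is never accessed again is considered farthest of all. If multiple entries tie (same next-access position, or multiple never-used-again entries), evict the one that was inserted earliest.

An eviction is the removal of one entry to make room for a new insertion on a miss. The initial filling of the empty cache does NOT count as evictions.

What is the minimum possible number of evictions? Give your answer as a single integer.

Answer: 4

Derivation:
OPT (Belady) simulation (capacity=3):
  1. access cow: MISS. Cache: [cow]
  2. access ram: MISS. Cache: [cow ram]
  3. access ram: HIT. Next use of ram: step 5. Cache: [cow ram]
  4. access apple: MISS. Cache: [cow ram apple]
  5. access ram: HIT. Next use of ram: step 6. Cache: [cow ram apple]
  6. access ram: HIT. Next use of ram: step 8. Cache: [cow ram apple]
  7. access bee: MISS, evict cow (next use: never). Cache: [ram apple bee]
  8. access ram: HIT. Next use of ram: never. Cache: [ram apple bee]
  9. access owl: MISS, evict ram (next use: never). Cache: [apple bee owl]
  10. access apple: HIT. Next use of apple: never. Cache: [apple bee owl]
  11. access owl: HIT. Next use of owl: step 14. Cache: [apple bee owl]
  12. access bee: HIT. Next use of bee: step 13. Cache: [apple bee owl]
  13. access bee: HIT. Next use of bee: step 18. Cache: [apple bee owl]
  14. access owl: HIT. Next use of owl: step 15. Cache: [apple bee owl]
  15. access owl: HIT. Next use of owl: step 17. Cache: [apple bee owl]
  16. access plum: MISS, evict apple (next use: never). Cache: [bee owl plum]
  17. access owl: HIT. Next use of owl: never. Cache: [bee owl plum]
  18. access bee: HIT. Next use of bee: step 19. Cache: [bee owl plum]
  19. access bee: HIT. Next use of bee: step 22. Cache: [bee owl plum]
  20. access plum: HIT. Next use of plum: step 23. Cache: [bee owl plum]
  21. access pear: MISS, evict owl (next use: never). Cache: [bee plum pear]
  22. access bee: HIT. Next use of bee: step 24. Cache: [bee plum pear]
  23. access plum: HIT. Next use of plum: never. Cache: [bee plum pear]
  24. access bee: HIT. Next use of bee: step 25. Cache: [bee plum pear]
  25. access bee: HIT. Next use of bee: step 26. Cache: [bee plum pear]
  26. access bee: HIT. Next use of bee: step 27. Cache: [bee plum pear]
  27. access bee: HIT. Next use of bee: step 29. Cache: [bee plum pear]
  28. access pear: HIT. Next use of pear: step 30. Cache: [bee plum pear]
  29. access bee: HIT. Next use of bee: step 31. Cache: [bee plum pear]
  30. access pear: HIT. Next use of pear: never. Cache: [bee plum pear]
  31. access bee: HIT. Next use of bee: never. Cache: [bee plum pear]
Total: 24 hits, 7 misses, 4 evictions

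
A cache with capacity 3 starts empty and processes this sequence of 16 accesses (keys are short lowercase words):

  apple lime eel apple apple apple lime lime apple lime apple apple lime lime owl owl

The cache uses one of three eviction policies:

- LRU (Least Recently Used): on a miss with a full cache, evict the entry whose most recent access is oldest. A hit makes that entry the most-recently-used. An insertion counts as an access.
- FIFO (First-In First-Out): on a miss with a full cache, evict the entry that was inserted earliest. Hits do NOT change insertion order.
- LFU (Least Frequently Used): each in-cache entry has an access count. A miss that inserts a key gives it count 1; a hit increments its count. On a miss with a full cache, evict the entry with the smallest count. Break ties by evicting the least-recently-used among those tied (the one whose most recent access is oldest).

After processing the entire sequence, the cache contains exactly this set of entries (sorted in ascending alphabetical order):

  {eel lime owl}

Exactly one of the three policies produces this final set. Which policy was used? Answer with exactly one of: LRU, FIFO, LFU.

Simulating under each policy and comparing final sets:
  LRU: final set = {apple lime owl} -> differs
  FIFO: final set = {eel lime owl} -> MATCHES target
  LFU: final set = {apple lime owl} -> differs
Only FIFO produces the target set.

Answer: FIFO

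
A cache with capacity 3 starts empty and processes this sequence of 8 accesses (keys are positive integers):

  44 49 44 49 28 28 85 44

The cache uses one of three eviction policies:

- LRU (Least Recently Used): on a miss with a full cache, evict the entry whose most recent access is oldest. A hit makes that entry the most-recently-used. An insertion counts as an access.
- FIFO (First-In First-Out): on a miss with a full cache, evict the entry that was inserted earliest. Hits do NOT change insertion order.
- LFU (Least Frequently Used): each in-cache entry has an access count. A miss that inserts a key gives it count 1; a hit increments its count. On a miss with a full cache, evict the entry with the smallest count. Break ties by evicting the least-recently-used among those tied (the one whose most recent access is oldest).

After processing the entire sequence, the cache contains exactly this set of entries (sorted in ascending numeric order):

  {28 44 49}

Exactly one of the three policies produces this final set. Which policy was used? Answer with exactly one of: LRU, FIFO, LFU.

Answer: LFU

Derivation:
Simulating under each policy and comparing final sets:
  LRU: final set = {28 44 85} -> differs
  FIFO: final set = {28 44 85} -> differs
  LFU: final set = {28 44 49} -> MATCHES target
Only LFU produces the target set.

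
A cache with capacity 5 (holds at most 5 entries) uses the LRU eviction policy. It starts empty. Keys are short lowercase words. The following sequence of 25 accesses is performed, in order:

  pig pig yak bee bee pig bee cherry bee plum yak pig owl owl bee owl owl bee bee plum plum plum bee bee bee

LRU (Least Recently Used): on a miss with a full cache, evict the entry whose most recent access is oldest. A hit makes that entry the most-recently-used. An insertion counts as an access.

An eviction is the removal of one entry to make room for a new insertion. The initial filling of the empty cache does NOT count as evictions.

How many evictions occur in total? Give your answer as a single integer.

LRU simulation (capacity=5):
  1. access pig: MISS. Cache (LRU->MRU): [pig]
  2. access pig: HIT. Cache (LRU->MRU): [pig]
  3. access yak: MISS. Cache (LRU->MRU): [pig yak]
  4. access bee: MISS. Cache (LRU->MRU): [pig yak bee]
  5. access bee: HIT. Cache (LRU->MRU): [pig yak bee]
  6. access pig: HIT. Cache (LRU->MRU): [yak bee pig]
  7. access bee: HIT. Cache (LRU->MRU): [yak pig bee]
  8. access cherry: MISS. Cache (LRU->MRU): [yak pig bee cherry]
  9. access bee: HIT. Cache (LRU->MRU): [yak pig cherry bee]
  10. access plum: MISS. Cache (LRU->MRU): [yak pig cherry bee plum]
  11. access yak: HIT. Cache (LRU->MRU): [pig cherry bee plum yak]
  12. access pig: HIT. Cache (LRU->MRU): [cherry bee plum yak pig]
  13. access owl: MISS, evict cherry. Cache (LRU->MRU): [bee plum yak pig owl]
  14. access owl: HIT. Cache (LRU->MRU): [bee plum yak pig owl]
  15. access bee: HIT. Cache (LRU->MRU): [plum yak pig owl bee]
  16. access owl: HIT. Cache (LRU->MRU): [plum yak pig bee owl]
  17. access owl: HIT. Cache (LRU->MRU): [plum yak pig bee owl]
  18. access bee: HIT. Cache (LRU->MRU): [plum yak pig owl bee]
  19. access bee: HIT. Cache (LRU->MRU): [plum yak pig owl bee]
  20. access plum: HIT. Cache (LRU->MRU): [yak pig owl bee plum]
  21. access plum: HIT. Cache (LRU->MRU): [yak pig owl bee plum]
  22. access plum: HIT. Cache (LRU->MRU): [yak pig owl bee plum]
  23. access bee: HIT. Cache (LRU->MRU): [yak pig owl plum bee]
  24. access bee: HIT. Cache (LRU->MRU): [yak pig owl plum bee]
  25. access bee: HIT. Cache (LRU->MRU): [yak pig owl plum bee]
Total: 19 hits, 6 misses, 1 evictions

Answer: 1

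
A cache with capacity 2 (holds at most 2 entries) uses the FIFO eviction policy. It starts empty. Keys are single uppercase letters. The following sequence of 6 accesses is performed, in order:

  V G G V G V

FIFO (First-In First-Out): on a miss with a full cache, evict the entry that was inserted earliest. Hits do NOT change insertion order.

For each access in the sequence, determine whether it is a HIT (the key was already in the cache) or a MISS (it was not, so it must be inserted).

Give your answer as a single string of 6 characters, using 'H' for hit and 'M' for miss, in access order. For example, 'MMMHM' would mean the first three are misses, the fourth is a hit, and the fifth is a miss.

Answer: MMHHHH

Derivation:
FIFO simulation (capacity=2):
  1. access V: MISS. Cache (old->new): [V]
  2. access G: MISS. Cache (old->new): [V G]
  3. access G: HIT. Cache (old->new): [V G]
  4. access V: HIT. Cache (old->new): [V G]
  5. access G: HIT. Cache (old->new): [V G]
  6. access V: HIT. Cache (old->new): [V G]
Total: 4 hits, 2 misses, 0 evictions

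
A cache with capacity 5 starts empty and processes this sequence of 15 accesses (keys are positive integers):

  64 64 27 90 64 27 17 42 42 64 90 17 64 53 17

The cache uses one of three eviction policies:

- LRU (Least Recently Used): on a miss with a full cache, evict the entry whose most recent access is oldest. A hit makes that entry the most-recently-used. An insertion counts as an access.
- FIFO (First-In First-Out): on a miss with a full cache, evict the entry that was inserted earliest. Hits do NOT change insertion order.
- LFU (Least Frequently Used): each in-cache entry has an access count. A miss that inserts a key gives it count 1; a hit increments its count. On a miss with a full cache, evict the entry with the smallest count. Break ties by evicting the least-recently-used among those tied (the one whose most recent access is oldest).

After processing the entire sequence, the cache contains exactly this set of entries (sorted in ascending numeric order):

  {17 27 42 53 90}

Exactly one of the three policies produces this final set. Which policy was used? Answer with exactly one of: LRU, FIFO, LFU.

Simulating under each policy and comparing final sets:
  LRU: final set = {17 42 53 64 90} -> differs
  FIFO: final set = {17 27 42 53 90} -> MATCHES target
  LFU: final set = {17 42 53 64 90} -> differs
Only FIFO produces the target set.

Answer: FIFO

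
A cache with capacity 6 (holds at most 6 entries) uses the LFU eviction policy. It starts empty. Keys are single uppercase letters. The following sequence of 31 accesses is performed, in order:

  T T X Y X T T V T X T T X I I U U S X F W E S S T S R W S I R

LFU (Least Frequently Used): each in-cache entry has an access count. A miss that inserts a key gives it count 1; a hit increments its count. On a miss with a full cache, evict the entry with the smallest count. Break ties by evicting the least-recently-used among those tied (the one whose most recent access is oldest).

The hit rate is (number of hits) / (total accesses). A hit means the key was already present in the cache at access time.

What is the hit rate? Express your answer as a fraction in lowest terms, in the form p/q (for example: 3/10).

Answer: 17/31

Derivation:
LFU simulation (capacity=6):
  1. access T: MISS. Cache: [T(c=1)]
  2. access T: HIT, count now 2. Cache: [T(c=2)]
  3. access X: MISS. Cache: [X(c=1) T(c=2)]
  4. access Y: MISS. Cache: [X(c=1) Y(c=1) T(c=2)]
  5. access X: HIT, count now 2. Cache: [Y(c=1) T(c=2) X(c=2)]
  6. access T: HIT, count now 3. Cache: [Y(c=1) X(c=2) T(c=3)]
  7. access T: HIT, count now 4. Cache: [Y(c=1) X(c=2) T(c=4)]
  8. access V: MISS. Cache: [Y(c=1) V(c=1) X(c=2) T(c=4)]
  9. access T: HIT, count now 5. Cache: [Y(c=1) V(c=1) X(c=2) T(c=5)]
  10. access X: HIT, count now 3. Cache: [Y(c=1) V(c=1) X(c=3) T(c=5)]
  11. access T: HIT, count now 6. Cache: [Y(c=1) V(c=1) X(c=3) T(c=6)]
  12. access T: HIT, count now 7. Cache: [Y(c=1) V(c=1) X(c=3) T(c=7)]
  13. access X: HIT, count now 4. Cache: [Y(c=1) V(c=1) X(c=4) T(c=7)]
  14. access I: MISS. Cache: [Y(c=1) V(c=1) I(c=1) X(c=4) T(c=7)]
  15. access I: HIT, count now 2. Cache: [Y(c=1) V(c=1) I(c=2) X(c=4) T(c=7)]
  16. access U: MISS. Cache: [Y(c=1) V(c=1) U(c=1) I(c=2) X(c=4) T(c=7)]
  17. access U: HIT, count now 2. Cache: [Y(c=1) V(c=1) I(c=2) U(c=2) X(c=4) T(c=7)]
  18. access S: MISS, evict Y(c=1). Cache: [V(c=1) S(c=1) I(c=2) U(c=2) X(c=4) T(c=7)]
  19. access X: HIT, count now 5. Cache: [V(c=1) S(c=1) I(c=2) U(c=2) X(c=5) T(c=7)]
  20. access F: MISS, evict V(c=1). Cache: [S(c=1) F(c=1) I(c=2) U(c=2) X(c=5) T(c=7)]
  21. access W: MISS, evict S(c=1). Cache: [F(c=1) W(c=1) I(c=2) U(c=2) X(c=5) T(c=7)]
  22. access E: MISS, evict F(c=1). Cache: [W(c=1) E(c=1) I(c=2) U(c=2) X(c=5) T(c=7)]
  23. access S: MISS, evict W(c=1). Cache: [E(c=1) S(c=1) I(c=2) U(c=2) X(c=5) T(c=7)]
  24. access S: HIT, count now 2. Cache: [E(c=1) I(c=2) U(c=2) S(c=2) X(c=5) T(c=7)]
  25. access T: HIT, count now 8. Cache: [E(c=1) I(c=2) U(c=2) S(c=2) X(c=5) T(c=8)]
  26. access S: HIT, count now 3. Cache: [E(c=1) I(c=2) U(c=2) S(c=3) X(c=5) T(c=8)]
  27. access R: MISS, evict E(c=1). Cache: [R(c=1) I(c=2) U(c=2) S(c=3) X(c=5) T(c=8)]
  28. access W: MISS, evict R(c=1). Cache: [W(c=1) I(c=2) U(c=2) S(c=3) X(c=5) T(c=8)]
  29. access S: HIT, count now 4. Cache: [W(c=1) I(c=2) U(c=2) S(c=4) X(c=5) T(c=8)]
  30. access I: HIT, count now 3. Cache: [W(c=1) U(c=2) I(c=3) S(c=4) X(c=5) T(c=8)]
  31. access R: MISS, evict W(c=1). Cache: [R(c=1) U(c=2) I(c=3) S(c=4) X(c=5) T(c=8)]
Total: 17 hits, 14 misses, 8 evictions

Hit rate = 17/31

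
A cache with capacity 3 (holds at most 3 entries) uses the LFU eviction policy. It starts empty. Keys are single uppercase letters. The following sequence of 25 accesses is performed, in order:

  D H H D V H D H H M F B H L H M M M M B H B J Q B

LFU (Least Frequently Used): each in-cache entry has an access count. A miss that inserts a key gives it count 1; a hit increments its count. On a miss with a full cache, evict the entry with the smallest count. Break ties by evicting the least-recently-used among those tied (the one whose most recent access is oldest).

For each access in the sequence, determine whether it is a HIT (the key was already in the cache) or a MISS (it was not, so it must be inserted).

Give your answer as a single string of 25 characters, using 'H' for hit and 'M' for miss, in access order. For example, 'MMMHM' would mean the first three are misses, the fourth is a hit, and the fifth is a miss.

LFU simulation (capacity=3):
  1. access D: MISS. Cache: [D(c=1)]
  2. access H: MISS. Cache: [D(c=1) H(c=1)]
  3. access H: HIT, count now 2. Cache: [D(c=1) H(c=2)]
  4. access D: HIT, count now 2. Cache: [H(c=2) D(c=2)]
  5. access V: MISS. Cache: [V(c=1) H(c=2) D(c=2)]
  6. access H: HIT, count now 3. Cache: [V(c=1) D(c=2) H(c=3)]
  7. access D: HIT, count now 3. Cache: [V(c=1) H(c=3) D(c=3)]
  8. access H: HIT, count now 4. Cache: [V(c=1) D(c=3) H(c=4)]
  9. access H: HIT, count now 5. Cache: [V(c=1) D(c=3) H(c=5)]
  10. access M: MISS, evict V(c=1). Cache: [M(c=1) D(c=3) H(c=5)]
  11. access F: MISS, evict M(c=1). Cache: [F(c=1) D(c=3) H(c=5)]
  12. access B: MISS, evict F(c=1). Cache: [B(c=1) D(c=3) H(c=5)]
  13. access H: HIT, count now 6. Cache: [B(c=1) D(c=3) H(c=6)]
  14. access L: MISS, evict B(c=1). Cache: [L(c=1) D(c=3) H(c=6)]
  15. access H: HIT, count now 7. Cache: [L(c=1) D(c=3) H(c=7)]
  16. access M: MISS, evict L(c=1). Cache: [M(c=1) D(c=3) H(c=7)]
  17. access M: HIT, count now 2. Cache: [M(c=2) D(c=3) H(c=7)]
  18. access M: HIT, count now 3. Cache: [D(c=3) M(c=3) H(c=7)]
  19. access M: HIT, count now 4. Cache: [D(c=3) M(c=4) H(c=7)]
  20. access B: MISS, evict D(c=3). Cache: [B(c=1) M(c=4) H(c=7)]
  21. access H: HIT, count now 8. Cache: [B(c=1) M(c=4) H(c=8)]
  22. access B: HIT, count now 2. Cache: [B(c=2) M(c=4) H(c=8)]
  23. access J: MISS, evict B(c=2). Cache: [J(c=1) M(c=4) H(c=8)]
  24. access Q: MISS, evict J(c=1). Cache: [Q(c=1) M(c=4) H(c=8)]
  25. access B: MISS, evict Q(c=1). Cache: [B(c=1) M(c=4) H(c=8)]
Total: 13 hits, 12 misses, 9 evictions

Answer: MMHHMHHHHMMMHMHMHHHMHHMMM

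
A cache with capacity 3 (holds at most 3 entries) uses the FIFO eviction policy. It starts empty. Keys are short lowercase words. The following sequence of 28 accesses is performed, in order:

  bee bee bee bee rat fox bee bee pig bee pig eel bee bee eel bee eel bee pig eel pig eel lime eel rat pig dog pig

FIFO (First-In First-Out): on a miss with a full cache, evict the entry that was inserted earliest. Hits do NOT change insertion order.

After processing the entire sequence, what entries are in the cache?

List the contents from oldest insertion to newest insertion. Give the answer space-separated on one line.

Answer: rat pig dog

Derivation:
FIFO simulation (capacity=3):
  1. access bee: MISS. Cache (old->new): [bee]
  2. access bee: HIT. Cache (old->new): [bee]
  3. access bee: HIT. Cache (old->new): [bee]
  4. access bee: HIT. Cache (old->new): [bee]
  5. access rat: MISS. Cache (old->new): [bee rat]
  6. access fox: MISS. Cache (old->new): [bee rat fox]
  7. access bee: HIT. Cache (old->new): [bee rat fox]
  8. access bee: HIT. Cache (old->new): [bee rat fox]
  9. access pig: MISS, evict bee. Cache (old->new): [rat fox pig]
  10. access bee: MISS, evict rat. Cache (old->new): [fox pig bee]
  11. access pig: HIT. Cache (old->new): [fox pig bee]
  12. access eel: MISS, evict fox. Cache (old->new): [pig bee eel]
  13. access bee: HIT. Cache (old->new): [pig bee eel]
  14. access bee: HIT. Cache (old->new): [pig bee eel]
  15. access eel: HIT. Cache (old->new): [pig bee eel]
  16. access bee: HIT. Cache (old->new): [pig bee eel]
  17. access eel: HIT. Cache (old->new): [pig bee eel]
  18. access bee: HIT. Cache (old->new): [pig bee eel]
  19. access pig: HIT. Cache (old->new): [pig bee eel]
  20. access eel: HIT. Cache (old->new): [pig bee eel]
  21. access pig: HIT. Cache (old->new): [pig bee eel]
  22. access eel: HIT. Cache (old->new): [pig bee eel]
  23. access lime: MISS, evict pig. Cache (old->new): [bee eel lime]
  24. access eel: HIT. Cache (old->new): [bee eel lime]
  25. access rat: MISS, evict bee. Cache (old->new): [eel lime rat]
  26. access pig: MISS, evict eel. Cache (old->new): [lime rat pig]
  27. access dog: MISS, evict lime. Cache (old->new): [rat pig dog]
  28. access pig: HIT. Cache (old->new): [rat pig dog]
Total: 18 hits, 10 misses, 7 evictions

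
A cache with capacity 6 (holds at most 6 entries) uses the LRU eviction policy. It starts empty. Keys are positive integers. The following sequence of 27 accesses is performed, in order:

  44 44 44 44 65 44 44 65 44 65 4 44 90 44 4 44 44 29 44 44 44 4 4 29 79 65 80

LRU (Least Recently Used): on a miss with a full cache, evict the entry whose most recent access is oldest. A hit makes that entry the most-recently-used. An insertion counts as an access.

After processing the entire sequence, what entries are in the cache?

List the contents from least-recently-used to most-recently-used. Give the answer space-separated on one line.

Answer: 44 4 29 79 65 80

Derivation:
LRU simulation (capacity=6):
  1. access 44: MISS. Cache (LRU->MRU): [44]
  2. access 44: HIT. Cache (LRU->MRU): [44]
  3. access 44: HIT. Cache (LRU->MRU): [44]
  4. access 44: HIT. Cache (LRU->MRU): [44]
  5. access 65: MISS. Cache (LRU->MRU): [44 65]
  6. access 44: HIT. Cache (LRU->MRU): [65 44]
  7. access 44: HIT. Cache (LRU->MRU): [65 44]
  8. access 65: HIT. Cache (LRU->MRU): [44 65]
  9. access 44: HIT. Cache (LRU->MRU): [65 44]
  10. access 65: HIT. Cache (LRU->MRU): [44 65]
  11. access 4: MISS. Cache (LRU->MRU): [44 65 4]
  12. access 44: HIT. Cache (LRU->MRU): [65 4 44]
  13. access 90: MISS. Cache (LRU->MRU): [65 4 44 90]
  14. access 44: HIT. Cache (LRU->MRU): [65 4 90 44]
  15. access 4: HIT. Cache (LRU->MRU): [65 90 44 4]
  16. access 44: HIT. Cache (LRU->MRU): [65 90 4 44]
  17. access 44: HIT. Cache (LRU->MRU): [65 90 4 44]
  18. access 29: MISS. Cache (LRU->MRU): [65 90 4 44 29]
  19. access 44: HIT. Cache (LRU->MRU): [65 90 4 29 44]
  20. access 44: HIT. Cache (LRU->MRU): [65 90 4 29 44]
  21. access 44: HIT. Cache (LRU->MRU): [65 90 4 29 44]
  22. access 4: HIT. Cache (LRU->MRU): [65 90 29 44 4]
  23. access 4: HIT. Cache (LRU->MRU): [65 90 29 44 4]
  24. access 29: HIT. Cache (LRU->MRU): [65 90 44 4 29]
  25. access 79: MISS. Cache (LRU->MRU): [65 90 44 4 29 79]
  26. access 65: HIT. Cache (LRU->MRU): [90 44 4 29 79 65]
  27. access 80: MISS, evict 90. Cache (LRU->MRU): [44 4 29 79 65 80]
Total: 20 hits, 7 misses, 1 evictions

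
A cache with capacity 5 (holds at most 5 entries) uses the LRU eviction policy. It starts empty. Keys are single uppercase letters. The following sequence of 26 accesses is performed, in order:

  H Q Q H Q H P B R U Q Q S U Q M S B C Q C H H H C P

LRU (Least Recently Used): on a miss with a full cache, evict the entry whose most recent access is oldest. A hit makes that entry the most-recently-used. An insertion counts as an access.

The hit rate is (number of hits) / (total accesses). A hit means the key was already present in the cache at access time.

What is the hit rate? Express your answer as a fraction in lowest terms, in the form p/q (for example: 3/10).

Answer: 1/2

Derivation:
LRU simulation (capacity=5):
  1. access H: MISS. Cache (LRU->MRU): [H]
  2. access Q: MISS. Cache (LRU->MRU): [H Q]
  3. access Q: HIT. Cache (LRU->MRU): [H Q]
  4. access H: HIT. Cache (LRU->MRU): [Q H]
  5. access Q: HIT. Cache (LRU->MRU): [H Q]
  6. access H: HIT. Cache (LRU->MRU): [Q H]
  7. access P: MISS. Cache (LRU->MRU): [Q H P]
  8. access B: MISS. Cache (LRU->MRU): [Q H P B]
  9. access R: MISS. Cache (LRU->MRU): [Q H P B R]
  10. access U: MISS, evict Q. Cache (LRU->MRU): [H P B R U]
  11. access Q: MISS, evict H. Cache (LRU->MRU): [P B R U Q]
  12. access Q: HIT. Cache (LRU->MRU): [P B R U Q]
  13. access S: MISS, evict P. Cache (LRU->MRU): [B R U Q S]
  14. access U: HIT. Cache (LRU->MRU): [B R Q S U]
  15. access Q: HIT. Cache (LRU->MRU): [B R S U Q]
  16. access M: MISS, evict B. Cache (LRU->MRU): [R S U Q M]
  17. access S: HIT. Cache (LRU->MRU): [R U Q M S]
  18. access B: MISS, evict R. Cache (LRU->MRU): [U Q M S B]
  19. access C: MISS, evict U. Cache (LRU->MRU): [Q M S B C]
  20. access Q: HIT. Cache (LRU->MRU): [M S B C Q]
  21. access C: HIT. Cache (LRU->MRU): [M S B Q C]
  22. access H: MISS, evict M. Cache (LRU->MRU): [S B Q C H]
  23. access H: HIT. Cache (LRU->MRU): [S B Q C H]
  24. access H: HIT. Cache (LRU->MRU): [S B Q C H]
  25. access C: HIT. Cache (LRU->MRU): [S B Q H C]
  26. access P: MISS, evict S. Cache (LRU->MRU): [B Q H C P]
Total: 13 hits, 13 misses, 8 evictions

Hit rate = 13/26 = 1/2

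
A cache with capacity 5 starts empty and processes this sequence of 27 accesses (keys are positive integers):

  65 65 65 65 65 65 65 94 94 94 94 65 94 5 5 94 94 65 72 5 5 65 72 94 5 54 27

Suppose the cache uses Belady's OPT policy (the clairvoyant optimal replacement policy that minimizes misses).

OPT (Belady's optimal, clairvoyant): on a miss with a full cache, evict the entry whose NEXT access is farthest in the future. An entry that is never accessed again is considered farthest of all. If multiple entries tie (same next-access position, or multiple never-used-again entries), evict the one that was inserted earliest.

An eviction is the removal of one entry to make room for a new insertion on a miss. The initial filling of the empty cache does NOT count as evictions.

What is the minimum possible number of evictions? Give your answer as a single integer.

OPT (Belady) simulation (capacity=5):
  1. access 65: MISS. Cache: [65]
  2. access 65: HIT. Next use of 65: step 3. Cache: [65]
  3. access 65: HIT. Next use of 65: step 4. Cache: [65]
  4. access 65: HIT. Next use of 65: step 5. Cache: [65]
  5. access 65: HIT. Next use of 65: step 6. Cache: [65]
  6. access 65: HIT. Next use of 65: step 7. Cache: [65]
  7. access 65: HIT. Next use of 65: step 12. Cache: [65]
  8. access 94: MISS. Cache: [65 94]
  9. access 94: HIT. Next use of 94: step 10. Cache: [65 94]
  10. access 94: HIT. Next use of 94: step 11. Cache: [65 94]
  11. access 94: HIT. Next use of 94: step 13. Cache: [65 94]
  12. access 65: HIT. Next use of 65: step 18. Cache: [65 94]
  13. access 94: HIT. Next use of 94: step 16. Cache: [65 94]
  14. access 5: MISS. Cache: [65 94 5]
  15. access 5: HIT. Next use of 5: step 20. Cache: [65 94 5]
  16. access 94: HIT. Next use of 94: step 17. Cache: [65 94 5]
  17. access 94: HIT. Next use of 94: step 24. Cache: [65 94 5]
  18. access 65: HIT. Next use of 65: step 22. Cache: [65 94 5]
  19. access 72: MISS. Cache: [65 94 5 72]
  20. access 5: HIT. Next use of 5: step 21. Cache: [65 94 5 72]
  21. access 5: HIT. Next use of 5: step 25. Cache: [65 94 5 72]
  22. access 65: HIT. Next use of 65: never. Cache: [65 94 5 72]
  23. access 72: HIT. Next use of 72: never. Cache: [65 94 5 72]
  24. access 94: HIT. Next use of 94: never. Cache: [65 94 5 72]
  25. access 5: HIT. Next use of 5: never. Cache: [65 94 5 72]
  26. access 54: MISS. Cache: [65 94 5 72 54]
  27. access 27: MISS, evict 65 (next use: never). Cache: [94 5 72 54 27]
Total: 21 hits, 6 misses, 1 evictions

Answer: 1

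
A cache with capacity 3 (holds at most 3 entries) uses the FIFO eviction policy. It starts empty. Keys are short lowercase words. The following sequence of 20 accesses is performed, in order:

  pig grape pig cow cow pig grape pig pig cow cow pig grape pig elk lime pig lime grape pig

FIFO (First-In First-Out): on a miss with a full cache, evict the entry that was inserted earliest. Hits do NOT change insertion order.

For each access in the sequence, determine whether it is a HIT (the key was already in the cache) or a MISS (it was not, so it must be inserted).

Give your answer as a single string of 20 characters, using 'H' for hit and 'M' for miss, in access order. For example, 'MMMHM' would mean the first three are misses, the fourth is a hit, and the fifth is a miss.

Answer: MMHMHHHHHHHHHHMMMHMH

Derivation:
FIFO simulation (capacity=3):
  1. access pig: MISS. Cache (old->new): [pig]
  2. access grape: MISS. Cache (old->new): [pig grape]
  3. access pig: HIT. Cache (old->new): [pig grape]
  4. access cow: MISS. Cache (old->new): [pig grape cow]
  5. access cow: HIT. Cache (old->new): [pig grape cow]
  6. access pig: HIT. Cache (old->new): [pig grape cow]
  7. access grape: HIT. Cache (old->new): [pig grape cow]
  8. access pig: HIT. Cache (old->new): [pig grape cow]
  9. access pig: HIT. Cache (old->new): [pig grape cow]
  10. access cow: HIT. Cache (old->new): [pig grape cow]
  11. access cow: HIT. Cache (old->new): [pig grape cow]
  12. access pig: HIT. Cache (old->new): [pig grape cow]
  13. access grape: HIT. Cache (old->new): [pig grape cow]
  14. access pig: HIT. Cache (old->new): [pig grape cow]
  15. access elk: MISS, evict pig. Cache (old->new): [grape cow elk]
  16. access lime: MISS, evict grape. Cache (old->new): [cow elk lime]
  17. access pig: MISS, evict cow. Cache (old->new): [elk lime pig]
  18. access lime: HIT. Cache (old->new): [elk lime pig]
  19. access grape: MISS, evict elk. Cache (old->new): [lime pig grape]
  20. access pig: HIT. Cache (old->new): [lime pig grape]
Total: 13 hits, 7 misses, 4 evictions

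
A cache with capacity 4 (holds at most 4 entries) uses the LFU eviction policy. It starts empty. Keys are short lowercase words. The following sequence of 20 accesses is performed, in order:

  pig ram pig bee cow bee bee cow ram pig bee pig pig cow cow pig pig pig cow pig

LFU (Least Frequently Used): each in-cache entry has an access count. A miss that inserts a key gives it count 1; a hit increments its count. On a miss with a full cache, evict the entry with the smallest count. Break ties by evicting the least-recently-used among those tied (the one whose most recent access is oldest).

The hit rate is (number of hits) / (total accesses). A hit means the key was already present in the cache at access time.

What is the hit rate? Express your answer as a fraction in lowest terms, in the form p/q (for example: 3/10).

Answer: 4/5

Derivation:
LFU simulation (capacity=4):
  1. access pig: MISS. Cache: [pig(c=1)]
  2. access ram: MISS. Cache: [pig(c=1) ram(c=1)]
  3. access pig: HIT, count now 2. Cache: [ram(c=1) pig(c=2)]
  4. access bee: MISS. Cache: [ram(c=1) bee(c=1) pig(c=2)]
  5. access cow: MISS. Cache: [ram(c=1) bee(c=1) cow(c=1) pig(c=2)]
  6. access bee: HIT, count now 2. Cache: [ram(c=1) cow(c=1) pig(c=2) bee(c=2)]
  7. access bee: HIT, count now 3. Cache: [ram(c=1) cow(c=1) pig(c=2) bee(c=3)]
  8. access cow: HIT, count now 2. Cache: [ram(c=1) pig(c=2) cow(c=2) bee(c=3)]
  9. access ram: HIT, count now 2. Cache: [pig(c=2) cow(c=2) ram(c=2) bee(c=3)]
  10. access pig: HIT, count now 3. Cache: [cow(c=2) ram(c=2) bee(c=3) pig(c=3)]
  11. access bee: HIT, count now 4. Cache: [cow(c=2) ram(c=2) pig(c=3) bee(c=4)]
  12. access pig: HIT, count now 4. Cache: [cow(c=2) ram(c=2) bee(c=4) pig(c=4)]
  13. access pig: HIT, count now 5. Cache: [cow(c=2) ram(c=2) bee(c=4) pig(c=5)]
  14. access cow: HIT, count now 3. Cache: [ram(c=2) cow(c=3) bee(c=4) pig(c=5)]
  15. access cow: HIT, count now 4. Cache: [ram(c=2) bee(c=4) cow(c=4) pig(c=5)]
  16. access pig: HIT, count now 6. Cache: [ram(c=2) bee(c=4) cow(c=4) pig(c=6)]
  17. access pig: HIT, count now 7. Cache: [ram(c=2) bee(c=4) cow(c=4) pig(c=7)]
  18. access pig: HIT, count now 8. Cache: [ram(c=2) bee(c=4) cow(c=4) pig(c=8)]
  19. access cow: HIT, count now 5. Cache: [ram(c=2) bee(c=4) cow(c=5) pig(c=8)]
  20. access pig: HIT, count now 9. Cache: [ram(c=2) bee(c=4) cow(c=5) pig(c=9)]
Total: 16 hits, 4 misses, 0 evictions

Hit rate = 16/20 = 4/5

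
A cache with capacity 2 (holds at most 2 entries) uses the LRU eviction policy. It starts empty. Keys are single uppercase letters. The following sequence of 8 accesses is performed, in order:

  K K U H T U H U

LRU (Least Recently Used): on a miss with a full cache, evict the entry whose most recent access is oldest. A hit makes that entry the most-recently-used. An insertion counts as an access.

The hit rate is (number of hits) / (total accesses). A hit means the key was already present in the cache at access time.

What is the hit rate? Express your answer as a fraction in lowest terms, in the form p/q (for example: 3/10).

Answer: 1/4

Derivation:
LRU simulation (capacity=2):
  1. access K: MISS. Cache (LRU->MRU): [K]
  2. access K: HIT. Cache (LRU->MRU): [K]
  3. access U: MISS. Cache (LRU->MRU): [K U]
  4. access H: MISS, evict K. Cache (LRU->MRU): [U H]
  5. access T: MISS, evict U. Cache (LRU->MRU): [H T]
  6. access U: MISS, evict H. Cache (LRU->MRU): [T U]
  7. access H: MISS, evict T. Cache (LRU->MRU): [U H]
  8. access U: HIT. Cache (LRU->MRU): [H U]
Total: 2 hits, 6 misses, 4 evictions

Hit rate = 2/8 = 1/4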